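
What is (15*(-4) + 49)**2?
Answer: 121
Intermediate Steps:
(15*(-4) + 49)**2 = (-60 + 49)**2 = (-11)**2 = 121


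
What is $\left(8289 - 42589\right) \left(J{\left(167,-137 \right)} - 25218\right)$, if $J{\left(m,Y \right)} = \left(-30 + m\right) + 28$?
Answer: $859317900$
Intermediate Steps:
$J{\left(m,Y \right)} = -2 + m$
$\left(8289 - 42589\right) \left(J{\left(167,-137 \right)} - 25218\right) = \left(8289 - 42589\right) \left(\left(-2 + 167\right) - 25218\right) = - 34300 \left(165 - 25218\right) = \left(-34300\right) \left(-25053\right) = 859317900$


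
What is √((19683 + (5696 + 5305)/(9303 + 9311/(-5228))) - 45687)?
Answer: 2*I*√15371325232939718718/48626773 ≈ 161.25*I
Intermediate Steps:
√((19683 + (5696 + 5305)/(9303 + 9311/(-5228))) - 45687) = √((19683 + 11001/(9303 + 9311*(-1/5228))) - 45687) = √((19683 + 11001/(9303 - 9311/5228)) - 45687) = √((19683 + 11001/(48626773/5228)) - 45687) = √((19683 + 11001*(5228/48626773)) - 45687) = √((19683 + 57513228/48626773) - 45687) = √(957178286187/48626773 - 45687) = √(-1264433091864/48626773) = 2*I*√15371325232939718718/48626773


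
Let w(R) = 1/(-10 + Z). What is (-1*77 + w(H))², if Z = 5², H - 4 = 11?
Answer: 1331716/225 ≈ 5918.7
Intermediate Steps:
H = 15 (H = 4 + 11 = 15)
Z = 25
w(R) = 1/15 (w(R) = 1/(-10 + 25) = 1/15)
(-1*77 + w(H))² = (-1*77 + 1/15)² = (-77 + 1/15)² = (-1154/15)² = 1331716/225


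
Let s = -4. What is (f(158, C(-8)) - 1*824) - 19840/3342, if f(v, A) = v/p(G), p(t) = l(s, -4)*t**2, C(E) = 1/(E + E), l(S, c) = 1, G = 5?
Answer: -34406582/41775 ≈ -823.62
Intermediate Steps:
C(E) = 1/(2*E)
p(t) = t**2 (p(t) = 1*t**2 = t**2)
f(v, A) = v/25 (f(v, A) = v/(5**2) = v/25)
(f(158, C(-8)) - 1*824) - 19840/3342 = ((1/25)*158 - 1*824) - 19840/3342 = (158/25 - 824) - 19840*1/3342 = -20442/25 - 9920/1671 = -34406582/41775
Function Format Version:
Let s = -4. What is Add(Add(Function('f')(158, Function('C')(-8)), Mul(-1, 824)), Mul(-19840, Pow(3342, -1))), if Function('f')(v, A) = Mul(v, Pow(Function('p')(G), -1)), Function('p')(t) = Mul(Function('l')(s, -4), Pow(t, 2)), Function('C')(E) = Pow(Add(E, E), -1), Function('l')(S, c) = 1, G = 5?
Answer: Rational(-34406582, 41775) ≈ -823.62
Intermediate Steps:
Function('C')(E) = Mul(Rational(1, 2), Pow(E, -1)) (Function('C')(E) = Pow(Mul(2, E), -1) = Mul(Rational(1, 2), Pow(E, -1)))
Function('p')(t) = Pow(t, 2) (Function('p')(t) = Mul(1, Pow(t, 2)) = Pow(t, 2))
Function('f')(v, A) = Mul(Rational(1, 25), v) (Function('f')(v, A) = Mul(v, Pow(Pow(5, 2), -1)) = Mul(v, Pow(25, -1)) = Mul(v, Rational(1, 25)) = Mul(Rational(1, 25), v))
Add(Add(Function('f')(158, Function('C')(-8)), Mul(-1, 824)), Mul(-19840, Pow(3342, -1))) = Add(Add(Mul(Rational(1, 25), 158), Mul(-1, 824)), Mul(-19840, Pow(3342, -1))) = Add(Add(Rational(158, 25), -824), Mul(-19840, Rational(1, 3342))) = Add(Rational(-20442, 25), Rational(-9920, 1671)) = Rational(-34406582, 41775)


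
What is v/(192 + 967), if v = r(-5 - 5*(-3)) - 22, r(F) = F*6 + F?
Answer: 48/1159 ≈ 0.041415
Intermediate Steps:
r(F) = 7*F (r(F) = 6*F + F = 7*F)
v = 48 (v = 7*(-5 - 5*(-3)) - 22 = 7*(-5 + 15) - 22 = 7*10 - 22 = 70 - 22 = 48)
v/(192 + 967) = 48/(192 + 967) = 48/1159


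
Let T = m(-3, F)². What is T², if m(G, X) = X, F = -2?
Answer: 16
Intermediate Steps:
T = 4 (T = (-2)² = 4)
T² = 4² = 16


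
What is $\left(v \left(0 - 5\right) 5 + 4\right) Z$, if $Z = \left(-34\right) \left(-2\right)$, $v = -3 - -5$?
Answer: $-3128$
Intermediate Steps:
$v = 2$ ($v = -3 + 5 = 2$)
$Z = 68$
$\left(v \left(0 - 5\right) 5 + 4\right) Z = \left(2 \left(0 - 5\right) 5 + 4\right) 68 = \left(2 \left(\left(-5\right) 5\right) + 4\right) 68 = \left(2 \left(-25\right) + 4\right) 68 = \left(-50 + 4\right) 68 = \left(-46\right) 68 = -3128$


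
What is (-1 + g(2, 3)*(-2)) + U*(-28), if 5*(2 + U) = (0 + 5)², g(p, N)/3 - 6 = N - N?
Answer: -121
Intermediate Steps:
g(p, N) = 18 (g(p, N) = 18 + 3*(N - N) = 18 + 3*0 = 18 + 0 = 18)
U = 3 (U = -2 + (0 + 5)²/5 = -2 + (⅕)*5² = -2 + (⅕)*25 = -2 + 5 = 3)
(-1 + g(2, 3)*(-2)) + U*(-28) = (-1 + 18*(-2)) + 3*(-28) = (-1 - 36) - 84 = -37 - 84 = -121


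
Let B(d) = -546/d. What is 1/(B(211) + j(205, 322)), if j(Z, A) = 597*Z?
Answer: 211/25822689 ≈ 8.1711e-6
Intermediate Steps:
1/(B(211) + j(205, 322)) = 1/(-546/211 + 597*205) = 1/(-546*1/211 + 122385) = 1/(-546/211 + 122385) = 1/(25822689/211) = 211/25822689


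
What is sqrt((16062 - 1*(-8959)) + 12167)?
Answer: 6*sqrt(1033) ≈ 192.84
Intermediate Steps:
sqrt((16062 - 1*(-8959)) + 12167) = sqrt((16062 + 8959) + 12167) = sqrt(25021 + 12167) = sqrt(37188) = 6*sqrt(1033)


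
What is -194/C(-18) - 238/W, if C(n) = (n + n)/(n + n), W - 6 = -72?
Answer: -6283/33 ≈ -190.39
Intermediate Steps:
W = -66 (W = 6 - 72 = -66)
C(n) = 1 (C(n) = (2*n)/((2*n)) = (2*n)*(1/(2*n)) = 1)
-194/C(-18) - 238/W = -194/1 - 238/(-66) = -194*1 - 238*(-1/66) = -194 + 119/33 = -6283/33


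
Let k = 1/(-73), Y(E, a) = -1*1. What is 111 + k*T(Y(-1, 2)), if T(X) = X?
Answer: 8104/73 ≈ 111.01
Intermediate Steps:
Y(E, a) = -1
k = -1/73 ≈ -0.013699
111 + k*T(Y(-1, 2)) = 111 - 1/73*(-1) = 111 + 1/73 = 8104/73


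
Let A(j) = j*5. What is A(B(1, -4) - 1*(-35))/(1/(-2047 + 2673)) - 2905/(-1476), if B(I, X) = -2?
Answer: 152458945/1476 ≈ 1.0329e+5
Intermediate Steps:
A(j) = 5*j
A(B(1, -4) - 1*(-35))/(1/(-2047 + 2673)) - 2905/(-1476) = (5*(-2 - 1*(-35)))/(1/(-2047 + 2673)) - 2905/(-1476) = (5*(-2 + 35))/(1/626) - 2905*(-1/1476) = (5*33)/(1/626) + 2905/1476 = 165*626 + 2905/1476 = 103290 + 2905/1476 = 152458945/1476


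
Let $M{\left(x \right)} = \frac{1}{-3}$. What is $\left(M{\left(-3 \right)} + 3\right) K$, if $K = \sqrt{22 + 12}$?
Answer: $\frac{8 \sqrt{34}}{3} \approx 15.549$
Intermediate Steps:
$M{\left(x \right)} = - \frac{1}{3}$
$K = \sqrt{34} \approx 5.8309$
$\left(M{\left(-3 \right)} + 3\right) K = \left(- \frac{1}{3} + 3\right) \sqrt{34} = \frac{8 \sqrt{34}}{3}$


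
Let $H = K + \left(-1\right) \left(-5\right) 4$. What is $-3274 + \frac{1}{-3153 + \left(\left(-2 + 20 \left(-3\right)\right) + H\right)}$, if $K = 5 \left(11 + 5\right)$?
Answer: $- \frac{10198511}{3115} \approx -3274.0$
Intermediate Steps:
$K = 80$ ($K = 5 \cdot 16 = 80$)
$H = 100$ ($H = 80 + \left(-1\right) \left(-5\right) 4 = 80 + 5 \cdot 4 = 80 + 20 = 100$)
$-3274 + \frac{1}{-3153 + \left(\left(-2 + 20 \left(-3\right)\right) + H\right)} = -3274 + \frac{1}{-3153 + \left(\left(-2 + 20 \left(-3\right)\right) + 100\right)} = -3274 + \frac{1}{-3153 + \left(\left(-2 - 60\right) + 100\right)} = -3274 + \frac{1}{-3153 + \left(-62 + 100\right)} = -3274 + \frac{1}{-3153 + 38} = -3274 + \frac{1}{-3115} = -3274 - \frac{1}{3115} = - \frac{10198511}{3115}$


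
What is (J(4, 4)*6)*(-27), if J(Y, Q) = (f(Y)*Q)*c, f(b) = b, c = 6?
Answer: -15552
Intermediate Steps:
J(Y, Q) = 6*Q*Y (J(Y, Q) = (Y*Q)*6 = (Q*Y)*6 = 6*Q*Y)
(J(4, 4)*6)*(-27) = ((6*4*4)*6)*(-27) = (96*6)*(-27) = 576*(-27) = -15552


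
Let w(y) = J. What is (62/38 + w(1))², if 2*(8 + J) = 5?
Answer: 21609/1444 ≈ 14.965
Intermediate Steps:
J = -11/2 (J = -8 + (½)*5 = -8 + 5/2 = -11/2 ≈ -5.5000)
w(y) = -11/2
(62/38 + w(1))² = (62/38 - 11/2)² = (62*(1/38) - 11/2)² = (31/19 - 11/2)² = (-147/38)² = 21609/1444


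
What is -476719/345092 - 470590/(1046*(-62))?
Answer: 1060327933/180483116 ≈ 5.8749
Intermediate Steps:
-476719/345092 - 470590/(1046*(-62)) = -476719*1/345092 - 470590/(-64852) = -476719/345092 - 470590*(-1/64852) = -476719/345092 + 235295/32426 = 1060327933/180483116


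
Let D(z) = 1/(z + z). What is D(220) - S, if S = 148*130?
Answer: -8465599/440 ≈ -19240.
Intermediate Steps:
S = 19240
D(z) = 1/(2*z)
D(220) - S = (½)/220 - 1*19240 = (½)*(1/220) - 19240 = 1/440 - 19240 = -8465599/440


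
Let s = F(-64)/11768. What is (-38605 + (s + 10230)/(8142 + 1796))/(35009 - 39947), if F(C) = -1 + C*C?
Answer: 4514749183585/577500996192 ≈ 7.8177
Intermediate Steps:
F(C) = -1 + C²
s = 4095/11768 (s = (-1 + (-64)²)/11768 = (-1 + 4096)*(1/11768) = 4095*(1/11768) = 4095/11768 ≈ 0.34798)
(-38605 + (s + 10230)/(8142 + 1796))/(35009 - 39947) = (-38605 + (4095/11768 + 10230)/(8142 + 1796))/(35009 - 39947) = (-38605 + (120390735/11768)/9938)/(-4938) = (-38605 + (120390735/11768)*(1/9938))*(-1/4938) = (-38605 + 120390735/116950384)*(-1/4938) = -4514749183585/116950384*(-1/4938) = 4514749183585/577500996192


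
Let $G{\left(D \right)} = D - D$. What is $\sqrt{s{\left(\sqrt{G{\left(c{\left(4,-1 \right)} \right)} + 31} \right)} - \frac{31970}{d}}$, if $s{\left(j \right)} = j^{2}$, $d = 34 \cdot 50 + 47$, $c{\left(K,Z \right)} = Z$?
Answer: $\frac{\sqrt{38760689}}{1747} \approx 3.5637$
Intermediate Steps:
$d = 1747$ ($d = 1700 + 47 = 1747$)
$G{\left(D \right)} = 0$
$\sqrt{s{\left(\sqrt{G{\left(c{\left(4,-1 \right)} \right)} + 31} \right)} - \frac{31970}{d}} = \sqrt{\left(\sqrt{0 + 31}\right)^{2} - \frac{31970}{1747}} = \sqrt{\left(\sqrt{31}\right)^{2} - \frac{31970}{1747}} = \sqrt{31 - \frac{31970}{1747}} = \sqrt{\frac{22187}{1747}} = \frac{\sqrt{38760689}}{1747}$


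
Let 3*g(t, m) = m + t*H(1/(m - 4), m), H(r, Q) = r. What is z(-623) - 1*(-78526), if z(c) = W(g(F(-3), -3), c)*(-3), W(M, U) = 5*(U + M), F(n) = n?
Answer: 615187/7 ≈ 87884.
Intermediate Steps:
g(t, m) = m/3 + t/(3*(-4 + m)) (g(t, m) = (m + t/(m - 4))/3 = (m + t/(-4 + m))/3 = m/3 + t/(3*(-4 + m)))
W(M, U) = 5*M + 5*U (W(M, U) = 5*(M + U) = 5*M + 5*U)
z(c) = 90/7 - 15*c (z(c) = (5*((-3 - 3*(-4 - 3))/(3*(-4 - 3))) + 5*c)*(-3) = (5*((⅓)*(-3 - 3*(-7))/(-7)) + 5*c)*(-3) = (5*((⅓)*(-⅐)*(-3 + 21)) + 5*c)*(-3) = (5*((⅓)*(-⅐)*18) + 5*c)*(-3) = (5*(-6/7) + 5*c)*(-3) = (-30/7 + 5*c)*(-3) = 90/7 - 15*c)
z(-623) - 1*(-78526) = (90/7 - 15*(-623)) - 1*(-78526) = (90/7 + 9345) + 78526 = 65505/7 + 78526 = 615187/7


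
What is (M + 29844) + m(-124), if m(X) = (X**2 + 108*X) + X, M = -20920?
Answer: 10784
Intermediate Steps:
m(X) = X**2 + 109*X
(M + 29844) + m(-124) = (-20920 + 29844) - 124*(109 - 124) = 8924 - 124*(-15) = 8924 + 1860 = 10784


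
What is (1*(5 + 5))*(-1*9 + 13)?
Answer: 40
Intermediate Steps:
(1*(5 + 5))*(-1*9 + 13) = (1*10)*(-9 + 13) = 10*4 = 40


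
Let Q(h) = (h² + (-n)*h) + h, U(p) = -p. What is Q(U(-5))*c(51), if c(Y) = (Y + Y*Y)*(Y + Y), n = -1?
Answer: 9467640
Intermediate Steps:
Q(h) = h² + 2*h (Q(h) = (h² + (-1*(-1))*h) + h = (h² + 1*h) + h = (h² + h) + h = (h + h²) + h = h² + 2*h)
c(Y) = 2*Y*(Y + Y²) (c(Y) = (Y + Y²)*(2*Y) = 2*Y*(Y + Y²))
Q(U(-5))*c(51) = ((-1*(-5))*(2 - 1*(-5)))*(2*51²*(1 + 51)) = (5*(2 + 5))*(2*2601*52) = (5*7)*270504 = 35*270504 = 9467640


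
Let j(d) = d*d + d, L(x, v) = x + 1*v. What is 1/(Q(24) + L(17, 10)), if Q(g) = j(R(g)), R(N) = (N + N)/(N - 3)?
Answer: 49/1691 ≈ 0.028977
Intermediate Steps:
L(x, v) = v + x (L(x, v) = x + v = v + x)
R(N) = 2*N/(-3 + N) (R(N) = (2*N)/(-3 + N) = 2*N/(-3 + N))
j(d) = d + d² (j(d) = d² + d = d + d²)
Q(g) = 2*g*(1 + 2*g/(-3 + g))/(-3 + g) (Q(g) = (2*g/(-3 + g))*(1 + 2*g/(-3 + g)) = 2*g*(1 + 2*g/(-3 + g))/(-3 + g))
1/(Q(24) + L(17, 10)) = 1/(6*24*(-1 + 24)/(-3 + 24)² + (10 + 17)) = 1/(6*24*23/21² + 27) = 1/(6*24*(1/441)*23 + 27) = 1/(368/49 + 27) = 1/(1691/49) = 49/1691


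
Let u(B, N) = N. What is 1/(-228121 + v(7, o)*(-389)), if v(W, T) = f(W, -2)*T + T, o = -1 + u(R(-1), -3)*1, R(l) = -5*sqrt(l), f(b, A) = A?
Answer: -1/229677 ≈ -4.3539e-6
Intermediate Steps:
o = -4 (o = -1 - 3*1 = -1 - 3 = -4)
v(W, T) = -T (v(W, T) = -2*T + T = -T)
1/(-228121 + v(7, o)*(-389)) = 1/(-228121 - 1*(-4)*(-389)) = 1/(-228121 + 4*(-389)) = 1/(-228121 - 1556) = 1/(-229677) = -1/229677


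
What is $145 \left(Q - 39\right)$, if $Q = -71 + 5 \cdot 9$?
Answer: $-9425$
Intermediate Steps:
$Q = -26$ ($Q = -71 + 45 = -26$)
$145 \left(Q - 39\right) = 145 \left(-26 - 39\right) = 145 \left(-65\right) = -9425$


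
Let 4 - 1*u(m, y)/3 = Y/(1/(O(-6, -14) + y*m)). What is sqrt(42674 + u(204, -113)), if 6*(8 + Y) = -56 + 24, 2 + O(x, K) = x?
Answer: 3*I*sqrt(97746) ≈ 937.93*I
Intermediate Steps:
O(x, K) = -2 + x
Y = -40/3 (Y = -8 + (-56 + 24)/6 = -8 + (1/6)*(-32) = -8 - 16/3 = -40/3 ≈ -13.333)
u(m, y) = -308 + 40*m*y (u(m, y) = 12 - (-40)/(1/((-2 - 6) + y*m)) = 12 - (-40)/(1/(-8 + m*y)) = 12 - (-40)*(-8 + m*y) = 12 - 3*(320/3 - 40*m*y/3) = 12 + (-320 + 40*m*y) = -308 + 40*m*y)
sqrt(42674 + u(204, -113)) = sqrt(42674 + (-308 + 40*204*(-113))) = sqrt(42674 + (-308 - 922080)) = sqrt(42674 - 922388) = sqrt(-879714) = 3*I*sqrt(97746)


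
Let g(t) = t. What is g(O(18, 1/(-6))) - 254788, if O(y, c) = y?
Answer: -254770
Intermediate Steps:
g(O(18, 1/(-6))) - 254788 = 18 - 254788 = -254770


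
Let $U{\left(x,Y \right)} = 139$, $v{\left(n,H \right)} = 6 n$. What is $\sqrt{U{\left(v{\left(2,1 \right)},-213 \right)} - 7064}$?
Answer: $5 i \sqrt{277} \approx 83.217 i$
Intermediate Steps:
$\sqrt{U{\left(v{\left(2,1 \right)},-213 \right)} - 7064} = \sqrt{139 - 7064} = \sqrt{-6925} = 5 i \sqrt{277}$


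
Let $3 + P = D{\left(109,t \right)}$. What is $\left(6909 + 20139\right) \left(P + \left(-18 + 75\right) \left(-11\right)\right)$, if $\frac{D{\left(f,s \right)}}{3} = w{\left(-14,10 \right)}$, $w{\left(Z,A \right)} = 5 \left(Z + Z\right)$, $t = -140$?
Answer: $-28400400$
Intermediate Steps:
$w{\left(Z,A \right)} = 10 Z$ ($w{\left(Z,A \right)} = 5 \cdot 2 Z = 10 Z$)
$D{\left(f,s \right)} = -420$ ($D{\left(f,s \right)} = 3 \cdot 10 \left(-14\right) = 3 \left(-140\right) = -420$)
$P = -423$ ($P = -3 - 420 = -423$)
$\left(6909 + 20139\right) \left(P + \left(-18 + 75\right) \left(-11\right)\right) = \left(6909 + 20139\right) \left(-423 + \left(-18 + 75\right) \left(-11\right)\right) = 27048 \left(-423 + 57 \left(-11\right)\right) = 27048 \left(-423 - 627\right) = 27048 \left(-1050\right) = -28400400$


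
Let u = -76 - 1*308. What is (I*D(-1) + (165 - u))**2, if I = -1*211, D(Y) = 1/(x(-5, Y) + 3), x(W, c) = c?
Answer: 786769/4 ≈ 1.9669e+5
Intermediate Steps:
u = -384 (u = -76 - 308 = -384)
D(Y) = 1/(3 + Y) (D(Y) = 1/(Y + 3) = 1/(3 + Y))
I = -211
(I*D(-1) + (165 - u))**2 = (-211/(3 - 1) + (165 - 1*(-384)))**2 = (-211/2 + (165 + 384))**2 = (-211*1/2 + 549)**2 = (-211/2 + 549)**2 = (887/2)**2 = 786769/4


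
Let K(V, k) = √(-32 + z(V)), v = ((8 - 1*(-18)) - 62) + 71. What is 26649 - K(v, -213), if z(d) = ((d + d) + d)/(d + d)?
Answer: 26649 - I*√122/2 ≈ 26649.0 - 5.5227*I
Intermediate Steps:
z(d) = 3/2 (z(d) = (2*d + d)/((2*d)) = (3*d)*(1/(2*d)) = 3/2)
v = 35 (v = ((8 + 18) - 62) + 71 = (26 - 62) + 71 = -36 + 71 = 35)
K(V, k) = I*√122/2 (K(V, k) = √(-32 + 3/2) = √(-61/2) = I*√122/2)
26649 - K(v, -213) = 26649 - I*√122/2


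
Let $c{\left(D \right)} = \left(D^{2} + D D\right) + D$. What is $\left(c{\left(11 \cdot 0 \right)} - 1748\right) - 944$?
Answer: $-2692$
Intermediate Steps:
$c{\left(D \right)} = D + 2 D^{2}$ ($c{\left(D \right)} = \left(D^{2} + D^{2}\right) + D = 2 D^{2} + D = D + 2 D^{2}$)
$\left(c{\left(11 \cdot 0 \right)} - 1748\right) - 944 = \left(11 \cdot 0 \left(1 + 2 \cdot 11 \cdot 0\right) - 1748\right) - 944 = \left(0 \left(1 + 2 \cdot 0\right) - 1748\right) - 944 = \left(0 \left(1 + 0\right) - 1748\right) - 944 = \left(0 \cdot 1 - 1748\right) - 944 = \left(0 - 1748\right) - 944 = -1748 - 944 = -2692$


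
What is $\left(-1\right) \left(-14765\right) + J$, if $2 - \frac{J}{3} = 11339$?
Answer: $-19246$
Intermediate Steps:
$J = -34011$ ($J = 6 - 34017 = -34011$)
$\left(-1\right) \left(-14765\right) + J = \left(-1\right) \left(-14765\right) - 34011 = 14765 - 34011 = -19246$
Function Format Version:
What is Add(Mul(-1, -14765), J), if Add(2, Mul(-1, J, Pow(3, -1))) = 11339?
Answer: -19246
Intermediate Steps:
J = -34011 (J = Add(6, Mul(-3, 11339)) = Add(6, -34017) = -34011)
Add(Mul(-1, -14765), J) = Add(Mul(-1, -14765), -34011) = Add(14765, -34011) = -19246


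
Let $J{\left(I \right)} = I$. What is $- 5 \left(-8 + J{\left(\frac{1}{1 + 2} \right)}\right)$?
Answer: $\frac{115}{3} \approx 38.333$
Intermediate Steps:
$- 5 \left(-8 + J{\left(\frac{1}{1 + 2} \right)}\right) = - 5 \left(-8 + \frac{1}{1 + 2}\right) = - 5 \left(-8 + \frac{1}{3}\right) = \left(-5\right) \left(- \frac{23}{3}\right) = \frac{115}{3}$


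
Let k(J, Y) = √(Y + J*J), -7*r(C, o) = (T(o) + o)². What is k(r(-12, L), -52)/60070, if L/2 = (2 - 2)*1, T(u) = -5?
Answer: I*√1923/420490 ≈ 0.00010429*I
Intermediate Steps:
L = 0 (L = 2*((2 - 2)*1) = 2*(0*1) = 2*0 = 0)
r(C, o) = -(-5 + o)²/7
k(J, Y) = √(Y + J²)
k(r(-12, L), -52)/60070 = √(-52 + (-(-5 + 0)²/7)²)/60070 = √(-52 + (-⅐*(-5)²)²)*(1/60070) = √(-52 + (-⅐*25)²)*(1/60070) = √(-52 + (-25/7)²)*(1/60070) = √(-52 + 625/49)*(1/60070) = √(-1923/49)*(1/60070) = (I*√1923/7)*(1/60070) = I*√1923/420490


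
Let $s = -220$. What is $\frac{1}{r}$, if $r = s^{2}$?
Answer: $\frac{1}{48400} \approx 2.0661 \cdot 10^{-5}$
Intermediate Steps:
$r = 48400$ ($r = \left(-220\right)^{2} = 48400$)
$\frac{1}{r} = \frac{1}{48400}$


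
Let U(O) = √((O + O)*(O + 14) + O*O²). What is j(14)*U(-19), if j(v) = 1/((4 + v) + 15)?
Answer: I*√741/11 ≈ 2.4747*I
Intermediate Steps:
U(O) = √(O³ + 2*O*(14 + O)) (U(O) = √((2*O)*(14 + O) + O³) = √(2*O*(14 + O) + O³) = √(O³ + 2*O*(14 + O)))
j(v) = 1/(19 + v)
j(14)*U(-19) = √(-19*(28 + (-19)² + 2*(-19)))/(19 + 14) = √(-19*(28 + 361 - 38))/33 = √(-19*351)/33 = √(-6669)/33 = (3*I*√741)/33 = I*√741/11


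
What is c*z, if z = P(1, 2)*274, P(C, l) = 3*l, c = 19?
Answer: 31236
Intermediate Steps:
z = 1644 (z = (3*2)*274 = 6*274 = 1644)
c*z = 19*1644 = 31236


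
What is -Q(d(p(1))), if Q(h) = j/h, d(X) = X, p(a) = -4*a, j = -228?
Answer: -57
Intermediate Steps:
Q(h) = -228/h
-Q(d(p(1))) = -(-228)/((-4*1)) = -(-228)/(-4) = -(-228)*(-1)/4 = -1*57 = -57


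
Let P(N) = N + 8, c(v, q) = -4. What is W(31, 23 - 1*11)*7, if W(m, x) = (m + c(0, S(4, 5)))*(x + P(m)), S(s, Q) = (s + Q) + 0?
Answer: 9639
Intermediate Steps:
S(s, Q) = Q + s (S(s, Q) = (Q + s) + 0 = Q + s)
P(N) = 8 + N
W(m, x) = (-4 + m)*(8 + m + x) (W(m, x) = (m - 4)*(x + (8 + m)) = (-4 + m)*(8 + m + x))
W(31, 23 - 1*11)*7 = (-32 + 31² - 4*(23 - 1*11) + 4*31 + 31*(23 - 1*11))*7 = (-32 + 961 - 4*(23 - 11) + 124 + 31*(23 - 11))*7 = (-32 + 961 - 4*12 + 124 + 31*12)*7 = (-32 + 961 - 48 + 124 + 372)*7 = 1377*7 = 9639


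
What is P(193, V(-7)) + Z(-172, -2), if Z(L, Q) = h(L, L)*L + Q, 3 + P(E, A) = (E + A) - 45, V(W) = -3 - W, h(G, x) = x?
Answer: 29731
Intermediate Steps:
P(E, A) = -48 + A + E (P(E, A) = -3 + ((E + A) - 45) = -3 + ((A + E) - 45) = -3 + (-45 + A + E) = -48 + A + E)
Z(L, Q) = Q + L² (Z(L, Q) = L*L + Q = L² + Q = Q + L²)
P(193, V(-7)) + Z(-172, -2) = (-48 + (-3 - 1*(-7)) + 193) + (-2 + (-172)²) = (-48 + (-3 + 7) + 193) + (-2 + 29584) = (-48 + 4 + 193) + 29582 = 149 + 29582 = 29731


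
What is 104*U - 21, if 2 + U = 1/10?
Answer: -1093/5 ≈ -218.60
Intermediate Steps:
U = -19/10 (U = -2 + 1/10 = -19/10 ≈ -1.9000)
104*U - 21 = 104*(-19/10) - 21 = -988/5 - 21 = -1093/5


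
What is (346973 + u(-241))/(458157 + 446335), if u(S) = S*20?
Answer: 342153/904492 ≈ 0.37828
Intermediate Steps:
u(S) = 20*S
(346973 + u(-241))/(458157 + 446335) = (346973 + 20*(-241))/(458157 + 446335) = (346973 - 4820)/904492 = 342153*(1/904492) = 342153/904492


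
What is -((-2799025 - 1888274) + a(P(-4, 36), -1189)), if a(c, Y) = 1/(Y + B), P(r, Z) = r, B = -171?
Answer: 6374726641/1360 ≈ 4.6873e+6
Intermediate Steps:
a(c, Y) = 1/(-171 + Y) (a(c, Y) = 1/(Y - 171) = 1/(-171 + Y))
-((-2799025 - 1888274) + a(P(-4, 36), -1189)) = -((-2799025 - 1888274) + 1/(-171 - 1189)) = -(-4687299 + 1/(-1360)) = -(-4687299 - 1/1360) = -1*(-6374726641/1360) = 6374726641/1360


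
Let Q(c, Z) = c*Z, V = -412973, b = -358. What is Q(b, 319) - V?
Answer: 298771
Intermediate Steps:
Q(c, Z) = Z*c
Q(b, 319) - V = 319*(-358) - 1*(-412973) = -114202 + 412973 = 298771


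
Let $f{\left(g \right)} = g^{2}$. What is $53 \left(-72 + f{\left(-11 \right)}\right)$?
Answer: $2597$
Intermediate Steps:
$53 \left(-72 + f{\left(-11 \right)}\right) = 53 \left(-72 + \left(-11\right)^{2}\right) = 53 \left(-72 + 121\right) = 53 \cdot 49 = 2597$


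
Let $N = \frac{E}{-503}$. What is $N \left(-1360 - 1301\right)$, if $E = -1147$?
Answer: $- \frac{3052167}{503} \approx -6067.9$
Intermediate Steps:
$N = \frac{1147}{503}$ ($N = - \frac{1147}{-503} = \left(-1147\right) \left(- \frac{1}{503}\right) = \frac{1147}{503} \approx 2.2803$)
$N \left(-1360 - 1301\right) = \frac{1147 \left(-1360 - 1301\right)}{503} = \frac{1147}{503} \left(-2661\right) = - \frac{3052167}{503}$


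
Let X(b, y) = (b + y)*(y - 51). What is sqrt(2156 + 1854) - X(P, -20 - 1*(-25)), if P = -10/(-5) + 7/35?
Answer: 1656/5 + sqrt(4010) ≈ 394.52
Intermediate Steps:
P = 11/5 (P = -10*(-1/5) + 7*(1/35) = 2 + 1/5 = 11/5 ≈ 2.2000)
X(b, y) = (-51 + y)*(b + y) (X(b, y) = (b + y)*(-51 + y) = (-51 + y)*(b + y))
sqrt(2156 + 1854) - X(P, -20 - 1*(-25)) = sqrt(2156 + 1854) - ((-20 - 1*(-25))**2 - 51*11/5 - 51*(-20 - 1*(-25)) + 11*(-20 - 1*(-25))/5) = sqrt(4010) - ((-20 + 25)**2 - 561/5 - 51*(-20 + 25) + 11*(-20 + 25)/5) = sqrt(4010) - (5**2 - 561/5 - 51*5 + (11/5)*5) = sqrt(4010) - (25 - 561/5 - 255 + 11) = sqrt(4010) - 1*(-1656/5) = sqrt(4010) + 1656/5 = 1656/5 + sqrt(4010)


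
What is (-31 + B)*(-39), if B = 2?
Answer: 1131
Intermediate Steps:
(-31 + B)*(-39) = (-31 + 2)*(-39) = -29*(-39) = 1131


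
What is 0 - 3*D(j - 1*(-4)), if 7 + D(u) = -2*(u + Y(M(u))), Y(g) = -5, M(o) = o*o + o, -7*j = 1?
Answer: 99/7 ≈ 14.143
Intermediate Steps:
j = -1/7 (j = -1/7*1 = -1/7 ≈ -0.14286)
M(o) = o + o**2 (M(o) = o**2 + o = o + o**2)
D(u) = 3 - 2*u (D(u) = -7 - 2*(u - 5) = -7 - 2*(-5 + u) = -7 + (10 - 2*u) = 3 - 2*u)
0 - 3*D(j - 1*(-4)) = 0 - 3*(3 - 2*(-1/7 - 1*(-4))) = 0 - 3*(3 - 2*(-1/7 + 4)) = 0 - 3*(3 - 2*27/7) = 0 - 3*(3 - 54/7) = 0 - 3*(-33/7) = 0 + 99/7 = 99/7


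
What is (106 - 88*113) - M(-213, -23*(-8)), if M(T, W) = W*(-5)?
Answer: -8918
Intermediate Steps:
M(T, W) = -5*W
(106 - 88*113) - M(-213, -23*(-8)) = (106 - 88*113) - (-5)*(-23*(-8)) = (106 - 9944) - (-5)*184 = -9838 - 1*(-920) = -9838 + 920 = -8918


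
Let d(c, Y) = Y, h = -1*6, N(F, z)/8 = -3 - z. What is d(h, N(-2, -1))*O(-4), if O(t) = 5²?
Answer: -400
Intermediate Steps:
N(F, z) = -24 - 8*z (N(F, z) = 8*(-3 - z) = -24 - 8*z)
O(t) = 25
h = -6
d(h, N(-2, -1))*O(-4) = (-24 - 8*(-1))*25 = (-24 + 8)*25 = -16*25 = -400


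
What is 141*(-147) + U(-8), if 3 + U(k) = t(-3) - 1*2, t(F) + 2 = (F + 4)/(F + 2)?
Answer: -20735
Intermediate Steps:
t(F) = -2 + (4 + F)/(2 + F) (t(F) = -2 + (F + 4)/(F + 2) = -2 + (4 + F)/(2 + F))
U(k) = -8 (U(k) = -3 + (-1*(-3)/(2 - 3) - 1*2) = -3 + (-1*(-3)/(-1) - 2) = -3 + (-1*(-3)*(-1) - 2) = -3 + (-3 - 2) = -3 - 5 = -8)
141*(-147) + U(-8) = 141*(-147) - 8 = -20727 - 8 = -20735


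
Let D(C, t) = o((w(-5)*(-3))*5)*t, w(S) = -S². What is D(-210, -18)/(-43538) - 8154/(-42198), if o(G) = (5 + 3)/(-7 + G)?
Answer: 1360930563/7042663342 ≈ 0.19324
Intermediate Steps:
o(G) = 8/(-7 + G)
D(C, t) = t/46 (D(C, t) = (8/(-7 + (-1*(-5)²*(-3))*5))*t = (8/(-7 + (-1*25*(-3))*5))*t = (8/(-7 - 25*(-3)*5))*t = (8/(-7 + 75*5))*t = (8/(-7 + 375))*t = (8/368)*t = (8*(1/368))*t = t/46)
D(-210, -18)/(-43538) - 8154/(-42198) = ((1/46)*(-18))/(-43538) - 8154/(-42198) = -9/23*(-1/43538) - 8154*(-1/42198) = 9/1001374 + 1359/7033 = 1360930563/7042663342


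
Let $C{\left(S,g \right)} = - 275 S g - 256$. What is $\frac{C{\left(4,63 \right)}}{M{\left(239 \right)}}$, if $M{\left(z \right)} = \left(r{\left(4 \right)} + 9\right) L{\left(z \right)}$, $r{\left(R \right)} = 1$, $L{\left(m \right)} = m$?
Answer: $- \frac{34778}{1195} \approx -29.103$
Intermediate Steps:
$C{\left(S,g \right)} = -256 - 275 S g$ ($C{\left(S,g \right)} = - 275 S g - 256 = -256 - 275 S g$)
$M{\left(z \right)} = 10 z$ ($M{\left(z \right)} = \left(1 + 9\right) z = 10 z$)
$\frac{C{\left(4,63 \right)}}{M{\left(239 \right)}} = \frac{-256 - 1100 \cdot 63}{10 \cdot 239} = \frac{-256 - 69300}{2390} = \left(-69556\right) \frac{1}{2390} = - \frac{34778}{1195}$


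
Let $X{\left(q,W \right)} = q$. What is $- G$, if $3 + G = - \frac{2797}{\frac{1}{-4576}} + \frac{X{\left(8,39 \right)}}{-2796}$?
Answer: $- \frac{8946549229}{699} \approx -1.2799 \cdot 10^{7}$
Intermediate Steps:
$G = \frac{8946549229}{699}$ ($G = -3 + \left(- \frac{2797}{\frac{1}{-4576}} + \frac{8}{-2796}\right) = -3 - \left(\frac{2}{699} + \frac{2797}{- \frac{1}{4576}}\right) = -3 - - \frac{8946551326}{699} = -3 + \left(12799072 - \frac{2}{699}\right) = -3 + \frac{8946551326}{699} = \frac{8946549229}{699} \approx 1.2799 \cdot 10^{7}$)
$- G = \left(-1\right) \frac{8946549229}{699} = - \frac{8946549229}{699}$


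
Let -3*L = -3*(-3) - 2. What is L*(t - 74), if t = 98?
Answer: -56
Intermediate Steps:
L = -7/3 (L = -(-3*(-3) - 2)/3 = -(9 - 2)/3 = -1/3*7 = -7/3 ≈ -2.3333)
L*(t - 74) = -7*(98 - 74)/3 = -7/3*24 = -56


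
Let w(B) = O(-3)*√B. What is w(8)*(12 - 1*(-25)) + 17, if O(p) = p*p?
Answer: 17 + 666*√2 ≈ 958.87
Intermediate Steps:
O(p) = p²
w(B) = 9*√B (w(B) = (-3)²*√B = 9*√B)
w(8)*(12 - 1*(-25)) + 17 = (9*√8)*(12 - 1*(-25)) + 17 = (9*(2*√2))*(12 + 25) + 17 = (18*√2)*37 + 17 = 666*√2 + 17 = 17 + 666*√2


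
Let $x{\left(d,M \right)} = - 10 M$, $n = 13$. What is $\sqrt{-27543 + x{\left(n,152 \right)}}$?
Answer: $i \sqrt{29063} \approx 170.48 i$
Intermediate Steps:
$\sqrt{-27543 + x{\left(n,152 \right)}} = \sqrt{-27543 - 1520} = \sqrt{-29063} = i \sqrt{29063}$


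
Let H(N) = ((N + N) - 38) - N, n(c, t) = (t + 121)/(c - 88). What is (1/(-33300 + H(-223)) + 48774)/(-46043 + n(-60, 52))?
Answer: -242261823524/228702676257 ≈ -1.0593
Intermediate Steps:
n(c, t) = (121 + t)/(-88 + c)
H(N) = -38 + N (H(N) = (2*N - 38) - N = (-38 + 2*N) - N = -38 + N)
(1/(-33300 + H(-223)) + 48774)/(-46043 + n(-60, 52)) = (1/(-33300 + (-38 - 223)) + 48774)/(-46043 + (121 + 52)/(-88 - 60)) = (1/(-33300 - 261) + 48774)/(-46043 + 173/(-148)) = (1/(-33561) + 48774)/(-46043 - 1/148*173) = (-1/33561 + 48774)/(-46043 - 173/148) = 1636904213/(33561*(-6814537/148)) = (1636904213/33561)*(-148/6814537) = -242261823524/228702676257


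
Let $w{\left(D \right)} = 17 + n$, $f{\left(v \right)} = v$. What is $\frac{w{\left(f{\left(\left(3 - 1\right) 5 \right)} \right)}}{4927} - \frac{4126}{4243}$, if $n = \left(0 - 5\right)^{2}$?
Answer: $- \frac{20150596}{20905261} \approx -0.9639$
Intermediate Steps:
$n = 25$ ($n = \left(-5\right)^{2} = 25$)
$w{\left(D \right)} = 42$ ($w{\left(D \right)} = 17 + 25 = 42$)
$\frac{w{\left(f{\left(\left(3 - 1\right) 5 \right)} \right)}}{4927} - \frac{4126}{4243} = \frac{42}{4927} - \frac{4126}{4243} = - \frac{20150596}{20905261}$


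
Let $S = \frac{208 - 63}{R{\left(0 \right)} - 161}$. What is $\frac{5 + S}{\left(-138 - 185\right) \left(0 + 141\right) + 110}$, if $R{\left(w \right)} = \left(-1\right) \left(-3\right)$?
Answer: $- \frac{645}{7178414} \approx -8.9853 \cdot 10^{-5}$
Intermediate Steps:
$R{\left(w \right)} = 3$
$S = - \frac{145}{158}$ ($S = \frac{208 - 63}{3 - 161} = \frac{145}{-158} = 145 \left(- \frac{1}{158}\right) = - \frac{145}{158} \approx -0.91772$)
$\frac{5 + S}{\left(-138 - 185\right) \left(0 + 141\right) + 110} = \frac{5 - \frac{145}{158}}{\left(-138 - 185\right) \left(0 + 141\right) + 110} = \frac{645}{158 \left(\left(-323\right) 141 + 110\right)} = \frac{645}{158 \left(-45543 + 110\right)} = \frac{645}{158 \left(-45433\right)} = \frac{645}{158} \left(- \frac{1}{45433}\right) = - \frac{645}{7178414}$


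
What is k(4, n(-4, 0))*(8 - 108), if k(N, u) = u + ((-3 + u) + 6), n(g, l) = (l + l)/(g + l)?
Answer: -300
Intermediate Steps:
n(g, l) = 2*l/(g + l) (n(g, l) = (2*l)/(g + l) = 2*l/(g + l))
k(N, u) = 3 + 2*u (k(N, u) = u + (3 + u) = 3 + 2*u)
k(4, n(-4, 0))*(8 - 108) = (3 + 2*(2*0/(-4 + 0)))*(8 - 108) = (3 + 2*(2*0/(-4)))*(-100) = (3 + 2*(2*0*(-1/4)))*(-100) = (3 + 2*0)*(-100) = (3 + 0)*(-100) = 3*(-100) = -300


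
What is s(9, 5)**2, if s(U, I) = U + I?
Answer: 196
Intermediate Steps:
s(U, I) = I + U
s(9, 5)**2 = (5 + 9)**2 = 14**2 = 196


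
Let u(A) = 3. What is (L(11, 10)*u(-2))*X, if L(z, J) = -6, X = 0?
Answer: 0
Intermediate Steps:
(L(11, 10)*u(-2))*X = -6*3*0 = -18*0 = 0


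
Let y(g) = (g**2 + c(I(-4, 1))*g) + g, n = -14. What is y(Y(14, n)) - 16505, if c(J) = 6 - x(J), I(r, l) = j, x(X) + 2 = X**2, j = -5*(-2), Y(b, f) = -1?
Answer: -16413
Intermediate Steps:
j = 10
x(X) = -2 + X**2
I(r, l) = 10
c(J) = 8 - J**2 (c(J) = 6 - (-2 + J**2) = 6 + (2 - J**2) = 8 - J**2)
y(g) = g**2 - 91*g (y(g) = (g**2 + (8 - 1*10**2)*g) + g = (g**2 + (8 - 1*100)*g) + g = (g**2 + (8 - 100)*g) + g = (g**2 - 92*g) + g = g**2 - 91*g)
y(Y(14, n)) - 16505 = -(-91 - 1) - 16505 = -1*(-92) - 16505 = 92 - 16505 = -16413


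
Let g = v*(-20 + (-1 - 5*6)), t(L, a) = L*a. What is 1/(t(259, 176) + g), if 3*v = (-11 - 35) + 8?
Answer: 1/46230 ≈ 2.1631e-5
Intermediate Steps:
v = -38/3 (v = ((-11 - 35) + 8)/3 = (-46 + 8)/3 = (1/3)*(-38) = -38/3 ≈ -12.667)
g = 646 (g = -38*(-20 + (-1 - 5*6))/3 = -38*(-20 + (-1 - 30))/3 = -38*(-20 - 31)/3 = -38/3*(-51) = 646)
1/(t(259, 176) + g) = 1/(259*176 + 646) = 1/(45584 + 646) = 1/46230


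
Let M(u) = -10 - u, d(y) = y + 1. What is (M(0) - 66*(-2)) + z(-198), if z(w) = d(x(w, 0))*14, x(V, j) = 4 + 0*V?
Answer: 192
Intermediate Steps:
x(V, j) = 4 (x(V, j) = 4 + 0 = 4)
d(y) = 1 + y
z(w) = 70 (z(w) = (1 + 4)*14 = 5*14 = 70)
(M(0) - 66*(-2)) + z(-198) = ((-10 - 1*0) - 66*(-2)) + 70 = ((-10 + 0) - 66*(-2)) + 70 = (-10 + 132) + 70 = 122 + 70 = 192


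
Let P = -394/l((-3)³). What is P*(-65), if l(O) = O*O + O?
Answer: 985/27 ≈ 36.482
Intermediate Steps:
l(O) = O + O² (l(O) = O² + O = O + O²)
P = -197/351 (P = -394*(-1/(27*(1 + (-3)³))) = -394*(-1/(27*(1 - 27))) = -394/((-27*(-26))) = -394/702 = -394*1/702 = -197/351 ≈ -0.56125)
P*(-65) = -197/351*(-65) = 985/27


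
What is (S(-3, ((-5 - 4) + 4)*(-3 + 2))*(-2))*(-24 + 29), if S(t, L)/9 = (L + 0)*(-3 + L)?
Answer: -900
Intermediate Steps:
S(t, L) = 9*L*(-3 + L) (S(t, L) = 9*((L + 0)*(-3 + L)) = 9*(L*(-3 + L)) = 9*L*(-3 + L))
(S(-3, ((-5 - 4) + 4)*(-3 + 2))*(-2))*(-24 + 29) = ((9*(((-5 - 4) + 4)*(-3 + 2))*(-3 + ((-5 - 4) + 4)*(-3 + 2)))*(-2))*(-24 + 29) = ((9*((-9 + 4)*(-1))*(-3 + (-9 + 4)*(-1)))*(-2))*5 = ((9*(-5*(-1))*(-3 - 5*(-1)))*(-2))*5 = ((9*5*(-3 + 5))*(-2))*5 = ((9*5*2)*(-2))*5 = (90*(-2))*5 = -180*5 = -900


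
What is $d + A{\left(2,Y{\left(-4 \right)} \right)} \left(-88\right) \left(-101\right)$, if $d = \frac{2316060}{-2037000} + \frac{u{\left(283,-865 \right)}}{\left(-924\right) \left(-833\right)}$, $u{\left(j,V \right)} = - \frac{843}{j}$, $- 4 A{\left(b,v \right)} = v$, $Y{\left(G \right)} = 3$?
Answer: $- \frac{1173905873787083}{176073459100} \approx -6667.1$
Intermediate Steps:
$A{\left(b,v \right)} = - \frac{v}{4}$
$d = - \frac{200195426483}{176073459100}$ ($d = \frac{2316060}{-2037000} + \frac{\left(-843\right) \frac{1}{283}}{\left(-924\right) \left(-833\right)} = 2316060 \left(- \frac{1}{2037000}\right) + \frac{\left(-843\right) \frac{1}{283}}{769692} = - \frac{38601}{33950} - \frac{281}{72607612} = - \frac{200195426483}{176073459100} \approx -1.137$)
$d + A{\left(2,Y{\left(-4 \right)} \right)} \left(-88\right) \left(-101\right) = - \frac{200195426483}{176073459100} + \left(- \frac{1}{4}\right) 3 \left(-88\right) \left(-101\right) = - \frac{200195426483}{176073459100} + \left(- \frac{3}{4}\right) \left(-88\right) \left(-101\right) = - \frac{200195426483}{176073459100} + 66 \left(-101\right) = - \frac{200195426483}{176073459100} - 6666 = - \frac{1173905873787083}{176073459100}$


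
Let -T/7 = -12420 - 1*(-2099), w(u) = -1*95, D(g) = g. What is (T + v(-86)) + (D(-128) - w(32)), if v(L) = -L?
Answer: 72300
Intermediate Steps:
w(u) = -95
T = 72247 (T = -7*(-12420 - 1*(-2099)) = -7*(-12420 + 2099) = -7*(-10321) = 72247)
(T + v(-86)) + (D(-128) - w(32)) = (72247 - 1*(-86)) + (-128 - 1*(-95)) = (72247 + 86) + (-128 + 95) = 72333 - 33 = 72300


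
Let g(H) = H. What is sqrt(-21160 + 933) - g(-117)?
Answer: 117 + I*sqrt(20227) ≈ 117.0 + 142.22*I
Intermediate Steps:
sqrt(-21160 + 933) - g(-117) = sqrt(-21160 + 933) - 1*(-117) = sqrt(-20227) + 117 = I*sqrt(20227) + 117 = 117 + I*sqrt(20227)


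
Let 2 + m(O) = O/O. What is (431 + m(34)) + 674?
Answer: 1104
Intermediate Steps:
m(O) = -1 (m(O) = -2 + O/O = -2 + 1 = -1)
(431 + m(34)) + 674 = (431 - 1) + 674 = 430 + 674 = 1104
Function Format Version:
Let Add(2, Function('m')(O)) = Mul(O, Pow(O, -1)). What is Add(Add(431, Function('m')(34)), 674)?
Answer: 1104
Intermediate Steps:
Function('m')(O) = -1 (Function('m')(O) = Add(-2, Mul(O, Pow(O, -1))) = Add(-2, 1) = -1)
Add(Add(431, Function('m')(34)), 674) = Add(Add(431, -1), 674) = Add(430, 674) = 1104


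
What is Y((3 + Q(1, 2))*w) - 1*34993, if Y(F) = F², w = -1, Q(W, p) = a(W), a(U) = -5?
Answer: -34989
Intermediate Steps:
Q(W, p) = -5
Y((3 + Q(1, 2))*w) - 1*34993 = ((3 - 5)*(-1))² - 1*34993 = (-2*(-1))² - 34993 = 2² - 34993 = 4 - 34993 = -34989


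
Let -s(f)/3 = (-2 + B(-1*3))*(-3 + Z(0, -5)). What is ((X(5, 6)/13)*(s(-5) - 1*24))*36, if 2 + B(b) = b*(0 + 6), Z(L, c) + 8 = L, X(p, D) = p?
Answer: -135000/13 ≈ -10385.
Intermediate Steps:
Z(L, c) = -8 + L
B(b) = -2 + 6*b (B(b) = -2 + b*(0 + 6) = -2 + b*6 = -2 + 6*b)
s(f) = -726 (s(f) = -3*(-2 + (-2 + 6*(-1*3)))*(-3 + (-8 + 0)) = -3*(-2 + (-2 + 6*(-3)))*(-3 - 8) = -3*(-2 + (-2 - 18))*(-11) = -3*(-2 - 20)*(-11) = -(-66)*(-11) = -3*242 = -726)
((X(5, 6)/13)*(s(-5) - 1*24))*36 = ((5/13)*(-726 - 1*24))*36 = ((5*(1/13))*(-726 - 24))*36 = ((5/13)*(-750))*36 = -3750/13*36 = -135000/13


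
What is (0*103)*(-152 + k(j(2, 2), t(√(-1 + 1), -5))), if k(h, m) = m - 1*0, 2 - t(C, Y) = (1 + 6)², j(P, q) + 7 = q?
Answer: 0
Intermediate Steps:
j(P, q) = -7 + q
t(C, Y) = -47 (t(C, Y) = 2 - (1 + 6)² = 2 - 1*7² = 2 - 1*49 = 2 - 49 = -47)
k(h, m) = m (k(h, m) = m + 0 = m)
(0*103)*(-152 + k(j(2, 2), t(√(-1 + 1), -5))) = (0*103)*(-152 - 47) = 0*(-199) = 0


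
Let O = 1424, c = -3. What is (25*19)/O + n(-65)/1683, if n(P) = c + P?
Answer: 41329/140976 ≈ 0.29316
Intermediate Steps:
n(P) = -3 + P
(25*19)/O + n(-65)/1683 = (25*19)/1424 + (-3 - 65)/1683 = 475*(1/1424) - 68*1/1683 = 475/1424 - 4/99 = 41329/140976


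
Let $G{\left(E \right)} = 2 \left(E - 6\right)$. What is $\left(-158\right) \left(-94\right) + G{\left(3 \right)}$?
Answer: $14846$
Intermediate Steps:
$G{\left(E \right)} = -12 + 2 E$ ($G{\left(E \right)} = 2 \left(-6 + E\right) = -12 + 2 E$)
$\left(-158\right) \left(-94\right) + G{\left(3 \right)} = \left(-158\right) \left(-94\right) + \left(-12 + 2 \cdot 3\right) = 14852 + \left(-12 + 6\right) = 14852 - 6 = 14846$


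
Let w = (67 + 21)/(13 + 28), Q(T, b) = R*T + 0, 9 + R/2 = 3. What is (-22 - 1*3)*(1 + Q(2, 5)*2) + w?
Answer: 48263/41 ≈ 1177.1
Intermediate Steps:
R = -12 (R = -18 + 2*3 = -18 + 6 = -12)
Q(T, b) = -12*T (Q(T, b) = -12*T + 0 = -12*T)
w = 88/41 ≈ 2.1463
(-22 - 1*3)*(1 + Q(2, 5)*2) + w = (-22 - 1*3)*(1 - 12*2*2) + 88/41 = (-22 - 3)*(1 - 24*2) + 88/41 = -25*(1 - 48) + 88/41 = -25*(-47) + 88/41 = 1175 + 88/41 = 48263/41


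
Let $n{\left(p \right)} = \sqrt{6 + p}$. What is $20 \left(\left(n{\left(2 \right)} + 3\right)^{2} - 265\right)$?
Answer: $-4960 + 240 \sqrt{2} \approx -4620.6$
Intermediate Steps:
$20 \left(\left(n{\left(2 \right)} + 3\right)^{2} - 265\right) = 20 \left(\left(\sqrt{6 + 2} + 3\right)^{2} - 265\right) = 20 \left(\left(\sqrt{8} + 3\right)^{2} - 265\right) = 20 \left(\left(2 \sqrt{2} + 3\right)^{2} - 265\right) = 20 \left(\left(3 + 2 \sqrt{2}\right)^{2} - 265\right) = 20 \left(-265 + \left(3 + 2 \sqrt{2}\right)^{2}\right) = -5300 + 20 \left(3 + 2 \sqrt{2}\right)^{2}$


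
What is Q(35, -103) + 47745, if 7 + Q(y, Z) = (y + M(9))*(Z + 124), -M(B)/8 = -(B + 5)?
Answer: 50825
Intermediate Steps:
M(B) = 40 + 8*B (M(B) = -(-8)*(B + 5) = -(-8)*(5 + B) = -8*(-5 - B) = 40 + 8*B)
Q(y, Z) = -7 + (112 + y)*(124 + Z) (Q(y, Z) = -7 + (y + (40 + 8*9))*(Z + 124) = -7 + (y + (40 + 72))*(124 + Z) = -7 + (y + 112)*(124 + Z) = -7 + (112 + y)*(124 + Z))
Q(35, -103) + 47745 = (13881 + 112*(-103) + 124*35 - 103*35) + 47745 = (13881 - 11536 + 4340 - 3605) + 47745 = 3080 + 47745 = 50825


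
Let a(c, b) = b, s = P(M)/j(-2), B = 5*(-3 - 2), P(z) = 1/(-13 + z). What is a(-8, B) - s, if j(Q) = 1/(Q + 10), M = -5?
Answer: -221/9 ≈ -24.556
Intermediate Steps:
B = -25 (B = 5*(-5) = -25)
j(Q) = 1/(10 + Q)
s = -4/9 (s = 1/((-13 - 5)*(1/(10 - 2))) = 1/((-18)*(1/8)) = -1/(18*⅛) = -1/18*8 = -4/9 ≈ -0.44444)
a(-8, B) - s = -25 - 1*(-4/9) = -25 + 4/9 = -221/9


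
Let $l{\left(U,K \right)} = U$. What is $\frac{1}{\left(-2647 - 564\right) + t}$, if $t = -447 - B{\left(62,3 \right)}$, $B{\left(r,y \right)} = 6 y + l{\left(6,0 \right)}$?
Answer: $- \frac{1}{3682} \approx -0.00027159$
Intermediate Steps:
$B{\left(r,y \right)} = 6 + 6 y$ ($B{\left(r,y \right)} = 6 y + 6 = 6 + 6 y$)
$t = -471$ ($t = -447 - \left(6 + 6 \cdot 3\right) = -447 - \left(6 + 18\right) = -447 - 24 = -471$)
$\frac{1}{\left(-2647 - 564\right) + t} = \frac{1}{\left(-2647 - 564\right) - 471} = \frac{1}{-3211 - 471} = \frac{1}{-3682} = - \frac{1}{3682}$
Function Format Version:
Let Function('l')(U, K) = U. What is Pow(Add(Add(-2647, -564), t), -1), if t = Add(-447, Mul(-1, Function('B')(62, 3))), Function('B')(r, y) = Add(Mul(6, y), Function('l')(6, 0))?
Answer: Rational(-1, 3682) ≈ -0.00027159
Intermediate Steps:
Function('B')(r, y) = Add(6, Mul(6, y)) (Function('B')(r, y) = Add(Mul(6, y), 6) = Add(6, Mul(6, y)))
t = -471 (t = Add(-447, Mul(-1, Add(6, Mul(6, 3)))) = Add(-447, Mul(-1, Add(6, 18))) = Add(-447, Mul(-1, 24)) = Add(-447, -24) = -471)
Pow(Add(Add(-2647, -564), t), -1) = Pow(Add(Add(-2647, -564), -471), -1) = Pow(Add(-3211, -471), -1) = Pow(-3682, -1) = Rational(-1, 3682)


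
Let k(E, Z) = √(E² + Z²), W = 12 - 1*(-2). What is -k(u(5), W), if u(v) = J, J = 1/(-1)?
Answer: -√197 ≈ -14.036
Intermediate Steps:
J = -1
u(v) = -1
W = 14 (W = 12 + 2 = 14)
-k(u(5), W) = -√((-1)² + 14²) = -√(1 + 196) = -√197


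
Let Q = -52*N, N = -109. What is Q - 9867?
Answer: -4199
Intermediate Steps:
Q = 5668 (Q = -52*(-109) = 5668)
Q - 9867 = 5668 - 9867 = -4199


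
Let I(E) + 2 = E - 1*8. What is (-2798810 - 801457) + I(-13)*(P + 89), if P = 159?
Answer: -3605971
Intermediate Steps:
I(E) = -10 + E (I(E) = -2 + (E - 1*8) = -2 + (E - 8) = -2 + (-8 + E) = -10 + E)
(-2798810 - 801457) + I(-13)*(P + 89) = (-2798810 - 801457) + (-10 - 13)*(159 + 89) = -3600267 - 23*248 = -3600267 - 5704 = -3605971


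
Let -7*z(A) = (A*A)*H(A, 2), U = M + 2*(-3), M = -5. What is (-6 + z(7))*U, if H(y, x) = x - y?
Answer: -319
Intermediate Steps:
U = -11 (U = -5 + 2*(-3) = -5 - 6 = -11)
z(A) = -A**2*(2 - A)/7 (z(A) = -A*A*(2 - A)/7 = -A**2*(2 - A)/7)
(-6 + z(7))*U = (-6 + (1/7)*7**2*(-2 + 7))*(-11) = (-6 + (1/7)*49*5)*(-11) = (-6 + 35)*(-11) = 29*(-11) = -319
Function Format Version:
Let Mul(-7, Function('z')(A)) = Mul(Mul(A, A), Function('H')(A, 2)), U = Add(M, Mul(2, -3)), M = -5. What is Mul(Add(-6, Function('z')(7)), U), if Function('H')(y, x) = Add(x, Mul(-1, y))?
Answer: -319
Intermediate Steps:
U = -11 (U = Add(-5, Mul(2, -3)) = Add(-5, -6) = -11)
Function('z')(A) = Mul(Rational(-1, 7), Pow(A, 2), Add(2, Mul(-1, A))) (Function('z')(A) = Mul(Rational(-1, 7), Mul(Mul(A, A), Add(2, Mul(-1, A)))) = Mul(Rational(-1, 7), Mul(Pow(A, 2), Add(2, Mul(-1, A)))) = Mul(Rational(-1, 7), Pow(A, 2), Add(2, Mul(-1, A))))
Mul(Add(-6, Function('z')(7)), U) = Mul(Add(-6, Mul(Rational(1, 7), Pow(7, 2), Add(-2, 7))), -11) = Mul(Add(-6, Mul(Rational(1, 7), 49, 5)), -11) = Mul(Add(-6, 35), -11) = Mul(29, -11) = -319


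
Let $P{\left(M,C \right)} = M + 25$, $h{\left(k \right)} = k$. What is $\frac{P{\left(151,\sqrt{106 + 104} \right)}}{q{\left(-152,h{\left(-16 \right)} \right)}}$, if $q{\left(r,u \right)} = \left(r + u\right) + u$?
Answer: $- \frac{22}{23} \approx -0.95652$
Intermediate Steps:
$q{\left(r,u \right)} = r + 2 u$
$P{\left(M,C \right)} = 25 + M$
$\frac{P{\left(151,\sqrt{106 + 104} \right)}}{q{\left(-152,h{\left(-16 \right)} \right)}} = \frac{25 + 151}{-152 + 2 \left(-16\right)} = \frac{176}{-152 - 32} = \frac{176}{-184} = 176 \left(- \frac{1}{184}\right) = - \frac{22}{23}$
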